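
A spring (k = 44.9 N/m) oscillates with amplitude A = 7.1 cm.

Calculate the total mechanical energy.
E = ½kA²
E = ½kA² = ½×44.9×(0.071)² = 0.1132 J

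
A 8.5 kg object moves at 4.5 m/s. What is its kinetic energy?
KE = ½mv² = ½×8.5×4.5² = 86.0625 J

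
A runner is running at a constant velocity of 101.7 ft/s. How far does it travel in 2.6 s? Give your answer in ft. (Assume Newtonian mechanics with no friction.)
d = vt (with unit conversion) = 264.4 ft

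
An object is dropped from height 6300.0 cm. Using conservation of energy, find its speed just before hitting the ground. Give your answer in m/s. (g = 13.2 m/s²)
mgh = ½mv² → v = √(2gh) = √(2×13.2×63) = 40.78 m/s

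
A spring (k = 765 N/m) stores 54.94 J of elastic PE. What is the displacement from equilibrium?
PE = ½kx² → x = √(2PE/k) = √(2×54.94/765) = 0.379 m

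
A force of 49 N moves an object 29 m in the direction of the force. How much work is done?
W = Fd = 49×29 = 1421.0 J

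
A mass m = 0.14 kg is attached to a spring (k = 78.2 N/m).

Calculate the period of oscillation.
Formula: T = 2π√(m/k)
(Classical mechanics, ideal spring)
T = 2π√(m/k) = 2π√(0.14/78.2) = 0.2659 s; f = 1/T = 3.761 Hz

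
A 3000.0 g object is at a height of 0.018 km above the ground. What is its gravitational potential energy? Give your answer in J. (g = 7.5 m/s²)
PE = mgh = 3 kg × 7.5 m/s² × 18 m = 405 J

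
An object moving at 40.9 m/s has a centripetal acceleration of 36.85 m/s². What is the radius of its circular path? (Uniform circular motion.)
r = v²/a_c = 40.9²/36.85 = 45.4 m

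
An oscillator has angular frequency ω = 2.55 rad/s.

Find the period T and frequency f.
T = 2π/ω = 2π/2.55 = 2.464 s; f = ω/2π = 0.4058 Hz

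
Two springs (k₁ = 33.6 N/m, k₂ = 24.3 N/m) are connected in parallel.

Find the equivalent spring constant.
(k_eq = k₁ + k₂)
k_eq = k₁ + k₂ = 33.6 + 24.3 = 57.9 N/m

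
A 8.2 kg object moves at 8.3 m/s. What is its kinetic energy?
KE = ½mv² = ½×8.2×8.3² = 282.449 J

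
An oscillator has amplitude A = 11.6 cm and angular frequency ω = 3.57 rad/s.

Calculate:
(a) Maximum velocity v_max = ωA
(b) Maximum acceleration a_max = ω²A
v_max = ωA = 3.57×0.116 = 0.4141 m/s
a_max = ω²A = 3.57²×0.116 = 1.478 m/s²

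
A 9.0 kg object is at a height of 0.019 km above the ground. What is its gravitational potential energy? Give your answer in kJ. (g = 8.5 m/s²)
PE = mgh = 9 kg × 8.5 m/s² × 19 m = 1454 J = 1.454 kJ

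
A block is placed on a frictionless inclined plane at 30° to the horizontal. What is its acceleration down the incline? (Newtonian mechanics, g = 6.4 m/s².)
a = g sin(θ) = 6.4 × sin(30°) = 6.4 × 0.5 = 3.2 m/s²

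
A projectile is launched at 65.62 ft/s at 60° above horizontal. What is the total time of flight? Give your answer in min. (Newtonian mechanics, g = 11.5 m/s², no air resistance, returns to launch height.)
T = 2v₀sin(θ)/g (with unit conversion) = 0.05021 min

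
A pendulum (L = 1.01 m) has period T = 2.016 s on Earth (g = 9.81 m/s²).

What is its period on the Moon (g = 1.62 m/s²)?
T = 2π√(L/g), so T_moon/T_earth = √(g_earth/g_moon)
T_moon = 2π√(1.01/1.62) = 4.961 s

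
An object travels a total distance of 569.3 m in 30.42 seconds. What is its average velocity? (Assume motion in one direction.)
v_avg = Δd / Δt = 569.3 / 30.42 = 18.71 m/s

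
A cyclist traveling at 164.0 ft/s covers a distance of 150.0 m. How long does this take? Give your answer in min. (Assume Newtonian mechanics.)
t = d/v (with unit conversion) = 0.05001 min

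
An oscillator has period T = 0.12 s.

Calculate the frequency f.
f = 1/T = 1/0.12 = 8.333 Hz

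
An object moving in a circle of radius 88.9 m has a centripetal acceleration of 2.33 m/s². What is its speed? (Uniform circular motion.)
v = √(a_c × r) = √(2.33 × 88.9) = 14.39 m/s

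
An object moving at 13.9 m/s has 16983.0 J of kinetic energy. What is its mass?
KE = ½mv² → m = 2KE/v² = 2×16983.0/13.9² = 175.8 kg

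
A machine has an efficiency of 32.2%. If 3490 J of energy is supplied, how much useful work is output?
W_out = η × W_in = 0.322 × 3490 = 1123.8 J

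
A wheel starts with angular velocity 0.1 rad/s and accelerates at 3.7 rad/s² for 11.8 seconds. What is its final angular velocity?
ω = ω₀ + αt = 0.1 + 3.7 × 11.8 = 43.76 rad/s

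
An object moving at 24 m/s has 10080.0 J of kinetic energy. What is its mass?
KE = ½mv² → m = 2KE/v² = 2×10080.0/24² = 35.0 kg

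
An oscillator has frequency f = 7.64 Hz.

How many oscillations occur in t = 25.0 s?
n = f×t = 7.64×25.0 = 191 oscillations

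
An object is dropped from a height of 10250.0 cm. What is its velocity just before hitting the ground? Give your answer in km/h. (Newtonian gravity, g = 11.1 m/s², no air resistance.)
v = √(2gh) (with unit conversion) = 171.7 km/h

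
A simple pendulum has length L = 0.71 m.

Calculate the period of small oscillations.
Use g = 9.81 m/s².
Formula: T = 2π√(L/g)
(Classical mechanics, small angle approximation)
T = 2π√(L/g) = 2π√(0.71/9.81) = 1.69 s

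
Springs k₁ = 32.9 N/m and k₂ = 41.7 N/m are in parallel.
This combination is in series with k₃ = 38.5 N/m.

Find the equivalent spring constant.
k₁₂ = k₁ + k₂ = 74.6 N/m (parallel)
1/k_eq = 1/k₁₂ + 1/k₃ → k_eq = 25.39 N/m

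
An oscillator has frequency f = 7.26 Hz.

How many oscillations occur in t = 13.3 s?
n = f×t = 7.26×13.3 = 96.56 oscillations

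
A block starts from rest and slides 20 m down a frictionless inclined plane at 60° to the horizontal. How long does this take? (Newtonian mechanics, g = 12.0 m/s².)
a = g sin(θ) = 12.0 × sin(60°) = 10.39 m/s²
t = √(2d/a) = √(2 × 20 / 10.39) = 1.96 s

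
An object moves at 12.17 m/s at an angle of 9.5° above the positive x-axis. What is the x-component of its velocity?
vₓ = v cos(θ) = 12.17 × cos(9.5°) = 12.0 m/s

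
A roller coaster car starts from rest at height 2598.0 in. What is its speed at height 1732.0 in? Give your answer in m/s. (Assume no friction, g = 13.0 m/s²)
mgh₁ = ½mv₂² + mgh₂ → v₂ = √(2g(h₁−h₂)) = √(2×13.0×(65.99−43.99)) = 23.91 m/s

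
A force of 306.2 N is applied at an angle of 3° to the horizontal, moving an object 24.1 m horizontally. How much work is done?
W = Fd cosθ = 306.2×24.1×cos(3°) = 7369.3 J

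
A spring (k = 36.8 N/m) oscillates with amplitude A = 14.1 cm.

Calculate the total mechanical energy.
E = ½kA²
E = ½kA² = ½×36.8×(0.141)² = 0.3658 J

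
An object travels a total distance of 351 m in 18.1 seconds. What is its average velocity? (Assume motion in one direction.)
v_avg = Δd / Δt = 351 / 18.1 = 19.39 m/s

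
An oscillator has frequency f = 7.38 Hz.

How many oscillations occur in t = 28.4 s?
n = f×t = 7.38×28.4 = 209.6 oscillations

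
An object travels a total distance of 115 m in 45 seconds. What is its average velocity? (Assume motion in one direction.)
v_avg = Δd / Δt = 115 / 45 = 2.56 m/s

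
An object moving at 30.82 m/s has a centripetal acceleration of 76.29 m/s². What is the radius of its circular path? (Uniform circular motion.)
r = v²/a_c = 30.82²/76.29 = 12.45 m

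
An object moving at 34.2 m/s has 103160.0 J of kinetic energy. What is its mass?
KE = ½mv² → m = 2KE/v² = 2×103160.0/34.2² = 176.4 kg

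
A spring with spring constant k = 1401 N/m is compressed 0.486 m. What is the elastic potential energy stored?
PE = ½kx² = ½×1401×0.486² = 165.5 J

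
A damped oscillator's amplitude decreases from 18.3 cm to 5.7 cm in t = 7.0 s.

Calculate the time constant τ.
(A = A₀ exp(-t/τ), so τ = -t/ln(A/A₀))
A/A₀ = 5.7/18.3 = 0.3115; ln(A/A₀) = -1.166
τ = −t/ln(A/A₀) = −7.0/-1.166 = 6.001 s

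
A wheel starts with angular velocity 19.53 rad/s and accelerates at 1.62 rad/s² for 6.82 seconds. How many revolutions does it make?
θ = ω₀t + ½αt² = 19.53×6.82 + ½×1.62×6.82² = 170.87 rad
Revolutions = θ/(2π) = 170.87/(2π) = 27.19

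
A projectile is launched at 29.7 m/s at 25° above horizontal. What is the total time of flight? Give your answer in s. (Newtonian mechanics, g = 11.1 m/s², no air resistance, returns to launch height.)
T = 2v₀sin(θ)/g = 2.262 s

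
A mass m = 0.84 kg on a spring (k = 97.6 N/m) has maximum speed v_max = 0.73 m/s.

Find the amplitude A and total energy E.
½mv²_max = ½kA² → A = v_max√(m/k) = 0.73×√(0.84/97.6) = 0.06772 m = 6.772 cm
E = ½mv²_max = ½×0.84×0.73² = 0.2238 J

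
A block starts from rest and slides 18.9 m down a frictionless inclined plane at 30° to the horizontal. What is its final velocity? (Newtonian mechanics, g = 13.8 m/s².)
a = g sin(θ) = 13.8 × sin(30°) = 6.9 m/s²
v = √(2ad) = √(2 × 6.9 × 18.9) = 16.15 m/s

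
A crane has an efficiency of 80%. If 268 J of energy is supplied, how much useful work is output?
W_out = η × W_in = 0.8 × 268 = 214.4 J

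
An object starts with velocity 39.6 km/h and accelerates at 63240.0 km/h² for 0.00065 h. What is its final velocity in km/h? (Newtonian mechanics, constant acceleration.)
v = v₀ + at (with unit conversion) = 80.71 km/h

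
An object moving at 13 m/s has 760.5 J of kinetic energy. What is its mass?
KE = ½mv² → m = 2KE/v² = 2×760.5/13² = 9.0 kg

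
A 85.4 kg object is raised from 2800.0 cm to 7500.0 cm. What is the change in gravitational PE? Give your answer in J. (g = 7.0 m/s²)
ΔPE = mg(h₂ − h₁) = 85.4 kg × 7.0 m/s² × (75 − 28) m = 2.81e+04 J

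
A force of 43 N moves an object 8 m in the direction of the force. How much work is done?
W = Fd = 43×8 = 344.0 J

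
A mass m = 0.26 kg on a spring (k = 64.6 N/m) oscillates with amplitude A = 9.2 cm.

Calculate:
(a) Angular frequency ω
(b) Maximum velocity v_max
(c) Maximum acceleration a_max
ω = √(k/m) = √(64.6/0.26) = 15.76 rad/s
v_max = ωA = 15.76×0.092 = 1.45 m/s
a_max = ω²A = 15.76²×0.092 = 22.86 m/s²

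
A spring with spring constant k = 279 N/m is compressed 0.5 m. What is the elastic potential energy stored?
PE = ½kx² = ½×279×0.5² = 34.88 J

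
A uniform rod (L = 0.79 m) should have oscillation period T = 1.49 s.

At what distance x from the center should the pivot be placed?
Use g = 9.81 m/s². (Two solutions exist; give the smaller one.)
T = 2π√((L²/12 + x²)/(gx)). Let c = T²g/(4π²) = 0.5517.
x² − cx + L²/12 = 0 → x = (c − √(c² − L²/3))/2 = 0.1207 m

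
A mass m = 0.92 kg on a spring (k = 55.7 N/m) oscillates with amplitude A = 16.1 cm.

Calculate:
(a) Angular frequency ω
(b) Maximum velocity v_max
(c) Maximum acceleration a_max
ω = √(k/m) = √(55.7/0.92) = 7.781 rad/s
v_max = ωA = 7.781×0.161 = 1.253 m/s
a_max = ω²A = 7.781²×0.161 = 9.748 m/s²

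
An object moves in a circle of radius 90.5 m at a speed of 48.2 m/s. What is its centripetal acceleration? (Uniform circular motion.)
a_c = v²/r = 48.2²/90.5 = 2323.24/90.5 = 25.67 m/s²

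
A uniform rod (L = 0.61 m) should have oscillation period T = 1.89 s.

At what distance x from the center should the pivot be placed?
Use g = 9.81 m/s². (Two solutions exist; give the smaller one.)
T = 2π√((L²/12 + x²)/(gx)). Let c = T²g/(4π²) = 0.8876.
x² − cx + L²/12 = 0 → x = (c − √(c² − L²/3))/2 = 0.03643 m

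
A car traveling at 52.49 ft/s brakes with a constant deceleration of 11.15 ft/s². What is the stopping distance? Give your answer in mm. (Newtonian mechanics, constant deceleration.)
d = v₀² / (2a) (with unit conversion) = 37660.0 mm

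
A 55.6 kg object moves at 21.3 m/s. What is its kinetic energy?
KE = ½mv² = ½×55.6×21.3² = 12612.58 J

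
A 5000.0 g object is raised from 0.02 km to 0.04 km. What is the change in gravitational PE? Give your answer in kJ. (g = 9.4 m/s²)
ΔPE = mg(h₂ − h₁) = 5 kg × 9.4 m/s² × (40 − 20) m = 940 J = 0.94 kJ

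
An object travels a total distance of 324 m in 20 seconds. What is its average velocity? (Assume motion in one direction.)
v_avg = Δd / Δt = 324 / 20 = 16.2 m/s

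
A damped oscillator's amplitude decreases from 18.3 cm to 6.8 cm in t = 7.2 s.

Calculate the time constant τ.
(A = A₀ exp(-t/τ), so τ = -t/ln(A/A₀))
A/A₀ = 6.8/18.3 = 0.3716; ln(A/A₀) = -0.99
τ = −t/ln(A/A₀) = −7.2/-0.99 = 7.273 s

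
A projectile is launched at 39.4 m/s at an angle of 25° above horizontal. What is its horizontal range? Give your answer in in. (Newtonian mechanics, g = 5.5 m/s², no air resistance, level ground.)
R = v₀² sin(2θ) / g (with unit conversion) = 8512.0 in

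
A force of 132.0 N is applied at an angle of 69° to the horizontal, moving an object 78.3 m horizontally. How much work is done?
W = Fd cosθ = 132.0×78.3×cos(69°) = 3703.9 J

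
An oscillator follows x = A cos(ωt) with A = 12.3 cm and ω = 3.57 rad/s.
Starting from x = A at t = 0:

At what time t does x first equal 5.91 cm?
cos(ωt) = x/A = 5.91/12.3 = 0.4805
ωt = arccos(0.4805) = 1.07 rad
t = 1.07/3.57 = 0.2996 s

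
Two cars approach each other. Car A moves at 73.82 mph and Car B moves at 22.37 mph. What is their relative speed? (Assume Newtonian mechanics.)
v_rel = v_A + v_B = 73.82 + 22.37 = 96.19 mph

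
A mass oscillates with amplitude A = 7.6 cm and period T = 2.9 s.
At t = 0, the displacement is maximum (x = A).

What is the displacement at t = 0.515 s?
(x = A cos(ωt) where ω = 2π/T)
ω = 2π/T = 2π/2.9 = 2.167 rad/s
x = A cos(ωt) = 7.6×cos(2.167×0.515) = 3.34 cm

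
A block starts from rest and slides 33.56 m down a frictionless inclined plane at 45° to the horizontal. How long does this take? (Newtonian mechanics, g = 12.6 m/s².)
a = g sin(θ) = 12.6 × sin(45°) = 8.91 m/s²
t = √(2d/a) = √(2 × 33.56 / 8.91) = 2.74 s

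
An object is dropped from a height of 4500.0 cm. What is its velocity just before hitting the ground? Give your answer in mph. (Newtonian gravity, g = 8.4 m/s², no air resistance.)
v = √(2gh) (with unit conversion) = 61.51 mph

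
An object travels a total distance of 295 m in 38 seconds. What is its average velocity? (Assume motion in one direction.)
v_avg = Δd / Δt = 295 / 38 = 7.76 m/s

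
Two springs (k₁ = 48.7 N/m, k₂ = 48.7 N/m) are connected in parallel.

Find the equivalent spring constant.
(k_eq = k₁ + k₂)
k_eq = k₁ + k₂ = 48.7 + 48.7 = 97.4 N/m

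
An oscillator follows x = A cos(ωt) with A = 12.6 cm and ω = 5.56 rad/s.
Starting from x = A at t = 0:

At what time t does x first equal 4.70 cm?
cos(ωt) = x/A = 4.7/12.6 = 0.373
ωt = arccos(0.373) = 1.189 rad
t = 1.189/5.56 = 0.2138 s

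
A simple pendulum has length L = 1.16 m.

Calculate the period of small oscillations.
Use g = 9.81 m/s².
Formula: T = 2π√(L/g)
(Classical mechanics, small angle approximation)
T = 2π√(L/g) = 2π√(1.16/9.81) = 2.161 s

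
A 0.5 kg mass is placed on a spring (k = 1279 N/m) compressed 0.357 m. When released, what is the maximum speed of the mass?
½kx² = ½mv² → v = x√(k/m) = 0.357×√(1279/0.5) = 18.06 m/s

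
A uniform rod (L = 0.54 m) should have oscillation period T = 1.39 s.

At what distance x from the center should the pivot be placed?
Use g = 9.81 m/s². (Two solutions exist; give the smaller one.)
T = 2π√((L²/12 + x²)/(gx)). Let c = T²g/(4π²) = 0.4801.
x² − cx + L²/12 = 0 → x = (c − √(c² − L²/3))/2 = 0.0575 m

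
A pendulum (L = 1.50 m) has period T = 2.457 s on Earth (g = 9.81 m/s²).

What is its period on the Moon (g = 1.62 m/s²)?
T = 2π√(L/g), so T_moon/T_earth = √(g_earth/g_moon)
T_moon = 2π√(1.5/1.62) = 6.046 s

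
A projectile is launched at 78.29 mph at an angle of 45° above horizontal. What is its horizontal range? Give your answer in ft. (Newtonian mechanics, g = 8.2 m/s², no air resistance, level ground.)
R = v₀² sin(2θ) / g (with unit conversion) = 490.1 ft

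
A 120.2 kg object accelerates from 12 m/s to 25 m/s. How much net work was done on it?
W_net = ΔKE = ½m(v₂² − v₁²) = ½×120.2×(25² − 12²) = 28908.1 J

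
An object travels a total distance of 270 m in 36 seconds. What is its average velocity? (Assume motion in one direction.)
v_avg = Δd / Δt = 270 / 36 = 7.5 m/s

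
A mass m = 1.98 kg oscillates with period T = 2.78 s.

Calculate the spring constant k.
T = 2π√(m/k) → k = m(2π/T)² = 1.98×(2π/2.78)² = 10.11 N/m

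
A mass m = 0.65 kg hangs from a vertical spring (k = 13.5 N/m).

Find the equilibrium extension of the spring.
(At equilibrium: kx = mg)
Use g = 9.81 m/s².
x_eq = mg/k = 0.65×9.81/13.5 = 0.4723 m = 47.23 cm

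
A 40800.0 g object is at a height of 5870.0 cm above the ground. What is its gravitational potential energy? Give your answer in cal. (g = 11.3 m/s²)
PE = mgh = 40.8 kg × 11.3 m/s² × 58.7 m = 2.706e+04 J = 6468.0 cal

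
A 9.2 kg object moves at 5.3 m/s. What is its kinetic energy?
KE = ½mv² = ½×9.2×5.3² = 129.214 J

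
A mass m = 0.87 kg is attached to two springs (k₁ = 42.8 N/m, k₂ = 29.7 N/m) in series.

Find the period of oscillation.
k_eq = k₁k₂/(k₁+k₂) = 17.53 N/m
T = 2π√(m/k_eq) = 2π√(0.87/17.53) = 1.4 s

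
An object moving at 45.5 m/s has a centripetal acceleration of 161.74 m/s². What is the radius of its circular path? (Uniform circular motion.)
r = v²/a_c = 45.5²/161.74 = 12.8 m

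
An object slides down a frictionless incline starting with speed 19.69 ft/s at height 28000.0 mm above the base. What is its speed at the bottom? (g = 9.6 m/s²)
½mv₀² + mgh = ½mv² → v = √(v₀² + 2gh) = √(6.002² + 2×9.6×28) = 23.95 m/s = 78.58 ft/s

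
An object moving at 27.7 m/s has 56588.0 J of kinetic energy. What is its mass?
KE = ½mv² → m = 2KE/v² = 2×56588.0/27.7² = 147.5 kg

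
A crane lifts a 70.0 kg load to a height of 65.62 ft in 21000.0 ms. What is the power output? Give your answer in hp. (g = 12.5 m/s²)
W = mgh = 70×12.5×20 = 1.75e+04 J
P = W/t = 1.75e+04/21 = 833.4 W = 1.118 hp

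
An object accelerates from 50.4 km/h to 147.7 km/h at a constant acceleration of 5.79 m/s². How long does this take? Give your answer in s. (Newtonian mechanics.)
t = (v - v₀)/a (with unit conversion) = 4.668 s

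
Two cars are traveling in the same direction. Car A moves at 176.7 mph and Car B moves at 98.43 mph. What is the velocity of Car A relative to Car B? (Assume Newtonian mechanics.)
v_rel = v_A - v_B = 176.7 - 98.43 = 78.27 mph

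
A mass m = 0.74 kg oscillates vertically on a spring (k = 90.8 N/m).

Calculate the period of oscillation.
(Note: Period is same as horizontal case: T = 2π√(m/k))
T = 2π√(m/k) = 2π√(0.74/90.8) = 0.5672 s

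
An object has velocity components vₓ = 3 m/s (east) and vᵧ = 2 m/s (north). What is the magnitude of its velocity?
|v| = √(vₓ² + vᵧ²) = √(3² + 2²) = √(13) = 3.61 m/s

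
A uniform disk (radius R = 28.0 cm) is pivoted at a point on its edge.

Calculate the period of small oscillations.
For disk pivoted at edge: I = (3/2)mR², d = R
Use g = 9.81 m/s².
I/m = (3/2)R² = 0.1176 m²; d = R = 0.28 m
T = 2π√((3/2)R²/(gR)) = 2π√(3R/(2g)) = 1.3 s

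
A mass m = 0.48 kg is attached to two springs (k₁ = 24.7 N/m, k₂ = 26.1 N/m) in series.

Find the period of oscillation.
k_eq = k₁k₂/(k₁+k₂) = 12.69 N/m
T = 2π√(m/k_eq) = 2π√(0.48/12.69) = 1.222 s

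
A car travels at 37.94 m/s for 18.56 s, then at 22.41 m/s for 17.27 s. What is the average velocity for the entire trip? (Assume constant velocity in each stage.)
d₁ = v₁t₁ = 37.94 × 18.56 = 704.166 m
d₂ = v₂t₂ = 22.41 × 17.27 = 387.021 m
d_total = 1091.19 m, t_total = 35.83 s
v_avg = d_total/t_total = 1091.19/35.83 = 30.45 m/s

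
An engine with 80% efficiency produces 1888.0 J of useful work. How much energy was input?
W_in = W_out/η = 1888.0/0.8 = 2360.0 J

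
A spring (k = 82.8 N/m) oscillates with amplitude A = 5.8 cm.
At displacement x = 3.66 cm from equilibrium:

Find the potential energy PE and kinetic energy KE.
E_total = ½kA² = ½×82.8×(0.058)² = 0.1393 J
PE = ½kx² = ½×82.8×(0.0366)² = 0.05546 J
KE = E_total − PE = 0.08381 J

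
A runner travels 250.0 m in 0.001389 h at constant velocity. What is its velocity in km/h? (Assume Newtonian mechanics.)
v = d/t (with unit conversion) = 180.0 km/h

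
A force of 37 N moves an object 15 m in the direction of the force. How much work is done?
W = Fd = 37×15 = 555.0 J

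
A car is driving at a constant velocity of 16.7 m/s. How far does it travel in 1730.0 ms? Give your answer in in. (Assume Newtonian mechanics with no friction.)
d = vt (with unit conversion) = 1137.0 in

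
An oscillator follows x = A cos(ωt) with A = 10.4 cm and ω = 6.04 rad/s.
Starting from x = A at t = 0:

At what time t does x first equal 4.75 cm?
cos(ωt) = x/A = 4.75/10.4 = 0.4567
ωt = arccos(0.4567) = 1.096 rad
t = 1.096/6.04 = 0.1815 s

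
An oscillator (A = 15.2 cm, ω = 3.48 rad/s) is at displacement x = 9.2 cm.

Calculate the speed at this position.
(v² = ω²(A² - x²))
v = ω√(A² − x²) = 3.48×√(0.152² − 0.092²) = 0.4211 m/s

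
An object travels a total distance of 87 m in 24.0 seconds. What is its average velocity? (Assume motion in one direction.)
v_avg = Δd / Δt = 87 / 24.0 = 3.62 m/s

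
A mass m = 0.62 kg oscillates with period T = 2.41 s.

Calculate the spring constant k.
T = 2π√(m/k) → k = m(2π/T)² = 0.62×(2π/2.41)² = 4.214 N/m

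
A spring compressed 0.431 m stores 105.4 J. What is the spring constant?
PE = ½kx² → k = 2PE/x² = 2×105.4/0.431² = 1135.0 N/m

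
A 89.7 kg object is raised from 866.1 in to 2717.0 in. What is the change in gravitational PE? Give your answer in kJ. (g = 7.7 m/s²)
ΔPE = mg(h₂ − h₁) = 89.7 kg × 7.7 m/s² × (69.01 − 22) m = 3.247e+04 J = 32.47 kJ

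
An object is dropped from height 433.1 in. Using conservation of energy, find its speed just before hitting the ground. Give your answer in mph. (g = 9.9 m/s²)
mgh = ½mv² → v = √(2gh) = √(2×9.9×11) = 14.76 m/s = 33.01 mph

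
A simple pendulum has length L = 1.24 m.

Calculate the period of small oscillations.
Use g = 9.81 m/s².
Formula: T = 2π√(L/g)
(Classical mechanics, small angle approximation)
T = 2π√(L/g) = 2π√(1.24/9.81) = 2.234 s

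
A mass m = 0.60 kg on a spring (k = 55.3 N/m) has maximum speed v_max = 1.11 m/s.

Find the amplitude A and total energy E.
½mv²_max = ½kA² → A = v_max√(m/k) = 1.11×√(0.6/55.3) = 0.1156 m = 11.56 cm
E = ½mv²_max = ½×0.6×1.11² = 0.3696 J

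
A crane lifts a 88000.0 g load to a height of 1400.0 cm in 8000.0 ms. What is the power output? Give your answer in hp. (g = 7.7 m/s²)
W = mgh = 88×7.7×14 = 9486 J
P = W/t = 9486/8 = 1186 W = 1.59 hp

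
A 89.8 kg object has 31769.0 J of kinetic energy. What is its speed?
KE = ½mv² → v = √(2KE/m) = √(2×31769.0/89.8) = 26.6 m/s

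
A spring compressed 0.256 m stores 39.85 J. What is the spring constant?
PE = ½kx² → k = 2PE/x² = 2×39.85/0.256² = 1216.0 N/m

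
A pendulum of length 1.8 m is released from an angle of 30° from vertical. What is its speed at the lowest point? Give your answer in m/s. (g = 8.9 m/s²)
h = L(1 − cosθ) = 1.8×(1 − cos30°) = 0.2412 m
v = √(2gh) = √(2×8.9×0.2412) = 2.072 m/s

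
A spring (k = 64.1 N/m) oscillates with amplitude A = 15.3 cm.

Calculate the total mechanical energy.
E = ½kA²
E = ½kA² = ½×64.1×(0.153)² = 0.7503 J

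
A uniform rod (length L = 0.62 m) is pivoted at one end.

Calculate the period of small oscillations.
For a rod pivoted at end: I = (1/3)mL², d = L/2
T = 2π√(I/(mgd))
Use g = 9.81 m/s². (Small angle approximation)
I/m = (1/3)L² = 0.1281 m²; d = L/2 = 0.31 m
T = 2π√(I/(mgd)) = 2π√(0.1281/(9.81×0.31)) = 1.29 s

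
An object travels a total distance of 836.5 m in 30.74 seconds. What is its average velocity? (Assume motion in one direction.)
v_avg = Δd / Δt = 836.5 / 30.74 = 27.21 m/s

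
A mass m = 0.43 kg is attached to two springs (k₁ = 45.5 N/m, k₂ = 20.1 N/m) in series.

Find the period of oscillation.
k_eq = k₁k₂/(k₁+k₂) = 13.94 N/m
T = 2π√(m/k_eq) = 2π√(0.43/13.94) = 1.103 s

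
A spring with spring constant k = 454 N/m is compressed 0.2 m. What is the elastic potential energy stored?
PE = ½kx² = ½×454×0.2² = 9.08 J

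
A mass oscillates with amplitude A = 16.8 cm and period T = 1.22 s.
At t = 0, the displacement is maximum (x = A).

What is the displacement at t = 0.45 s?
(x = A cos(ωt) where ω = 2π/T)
ω = 2π/T = 2π/1.22 = 5.15 rad/s
x = A cos(ωt) = 16.8×cos(5.15×0.45) = -11.41 cm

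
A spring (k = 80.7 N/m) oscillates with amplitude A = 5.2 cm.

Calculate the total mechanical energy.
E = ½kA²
E = ½kA² = ½×80.7×(0.052)² = 0.1091 J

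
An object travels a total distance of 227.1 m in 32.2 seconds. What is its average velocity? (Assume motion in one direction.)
v_avg = Δd / Δt = 227.1 / 32.2 = 7.05 m/s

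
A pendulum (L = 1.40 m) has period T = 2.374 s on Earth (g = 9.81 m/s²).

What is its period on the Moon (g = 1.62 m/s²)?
T = 2π√(L/g), so T_moon/T_earth = √(g_earth/g_moon)
T_moon = 2π√(1.4/1.62) = 5.841 s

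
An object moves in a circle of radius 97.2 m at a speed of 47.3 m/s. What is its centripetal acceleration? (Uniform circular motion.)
a_c = v²/r = 47.3²/97.2 = 2237.29/97.2 = 23.02 m/s²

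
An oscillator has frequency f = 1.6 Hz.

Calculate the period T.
T = 1/f = 1/1.6 = 0.625 s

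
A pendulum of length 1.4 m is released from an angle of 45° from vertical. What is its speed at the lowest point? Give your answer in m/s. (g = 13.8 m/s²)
h = L(1 − cosθ) = 1.4×(1 − cos45°) = 0.4101 m
v = √(2gh) = √(2×13.8×0.4101) = 3.364 m/s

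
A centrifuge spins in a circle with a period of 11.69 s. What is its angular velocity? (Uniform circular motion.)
ω = 2π/T = 2π/11.69 = 0.5375 rad/s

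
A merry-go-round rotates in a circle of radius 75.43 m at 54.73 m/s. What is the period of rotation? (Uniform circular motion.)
T = 2πr/v = 2π×75.43/54.73 = 8.66 s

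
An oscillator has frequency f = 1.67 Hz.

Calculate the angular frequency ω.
ω = 2πf = 2π×1.67 = 10.49 rad/s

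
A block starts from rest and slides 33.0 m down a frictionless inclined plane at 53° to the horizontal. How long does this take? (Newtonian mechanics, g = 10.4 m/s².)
a = g sin(θ) = 10.4 × sin(53°) = 8.31 m/s²
t = √(2d/a) = √(2 × 33.0 / 8.31) = 2.82 s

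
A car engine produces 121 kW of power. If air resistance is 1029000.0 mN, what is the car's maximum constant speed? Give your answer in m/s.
P = Fv → v = P/F = 121000 W / 1029 N = 117.6 m/s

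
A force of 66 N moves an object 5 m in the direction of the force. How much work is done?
W = Fd = 66×5 = 330.0 J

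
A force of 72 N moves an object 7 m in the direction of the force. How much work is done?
W = Fd = 72×7 = 504.0 J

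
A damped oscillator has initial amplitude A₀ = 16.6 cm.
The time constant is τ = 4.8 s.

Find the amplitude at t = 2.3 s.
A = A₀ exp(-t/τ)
A = A₀ exp(−t/τ) = 16.6×exp(−2.3/4.8) = 10.28 cm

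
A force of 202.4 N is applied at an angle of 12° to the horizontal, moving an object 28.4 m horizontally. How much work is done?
W = Fd cosθ = 202.4×28.4×cos(12°) = 5622.5 J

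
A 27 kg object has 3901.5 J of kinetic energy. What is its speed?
KE = ½mv² → v = √(2KE/m) = √(2×3901.5/27) = 17.0 m/s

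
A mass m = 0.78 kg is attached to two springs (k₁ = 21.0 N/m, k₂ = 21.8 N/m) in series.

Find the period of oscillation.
k_eq = k₁k₂/(k₁+k₂) = 10.7 N/m
T = 2π√(m/k_eq) = 2π√(0.78/10.7) = 1.697 s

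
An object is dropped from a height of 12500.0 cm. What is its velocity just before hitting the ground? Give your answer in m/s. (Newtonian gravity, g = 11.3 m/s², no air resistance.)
v = √(2gh) (with unit conversion) = 53.15 m/s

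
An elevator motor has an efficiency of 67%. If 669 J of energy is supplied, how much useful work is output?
W_out = η × W_in = 0.67 × 669 = 448.23 J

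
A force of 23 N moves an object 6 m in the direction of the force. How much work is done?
W = Fd = 23×6 = 138.0 J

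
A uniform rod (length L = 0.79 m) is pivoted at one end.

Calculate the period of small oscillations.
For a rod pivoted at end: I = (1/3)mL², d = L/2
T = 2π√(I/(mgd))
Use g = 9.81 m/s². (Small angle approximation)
I/m = (1/3)L² = 0.208 m²; d = L/2 = 0.395 m
T = 2π√(I/(mgd)) = 2π√(0.208/(9.81×0.395)) = 1.456 s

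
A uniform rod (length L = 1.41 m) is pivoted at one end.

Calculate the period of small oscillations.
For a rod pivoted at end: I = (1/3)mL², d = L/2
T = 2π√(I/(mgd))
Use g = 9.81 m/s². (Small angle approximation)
I/m = (1/3)L² = 0.6627 m²; d = L/2 = 0.705 m
T = 2π√(I/(mgd)) = 2π√(0.6627/(9.81×0.705)) = 1.945 s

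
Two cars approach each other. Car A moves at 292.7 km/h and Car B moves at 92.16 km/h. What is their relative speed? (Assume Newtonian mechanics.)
v_rel = v_A + v_B = 292.7 + 92.16 = 384.9 km/h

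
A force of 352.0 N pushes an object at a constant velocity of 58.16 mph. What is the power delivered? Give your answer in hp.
P = Fv = 352 N × 26 m/s = 9152 W = 12.27 hp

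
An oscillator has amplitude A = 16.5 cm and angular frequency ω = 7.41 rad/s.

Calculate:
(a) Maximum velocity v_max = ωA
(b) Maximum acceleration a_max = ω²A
v_max = ωA = 7.41×0.165 = 1.223 m/s
a_max = ω²A = 7.41²×0.165 = 9.06 m/s²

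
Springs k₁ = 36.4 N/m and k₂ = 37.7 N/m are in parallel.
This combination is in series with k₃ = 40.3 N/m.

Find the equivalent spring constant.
k₁₂ = k₁ + k₂ = 74.1 N/m (parallel)
1/k_eq = 1/k₁₂ + 1/k₃ → k_eq = 26.1 N/m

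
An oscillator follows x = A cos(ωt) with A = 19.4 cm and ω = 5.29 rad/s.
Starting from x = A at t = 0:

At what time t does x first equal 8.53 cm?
cos(ωt) = x/A = 8.53/19.4 = 0.4397
ωt = arccos(0.4397) = 1.116 rad
t = 1.116/5.29 = 0.2109 s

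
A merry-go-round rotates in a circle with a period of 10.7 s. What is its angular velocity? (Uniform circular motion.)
ω = 2π/T = 2π/10.7 = 0.5872 rad/s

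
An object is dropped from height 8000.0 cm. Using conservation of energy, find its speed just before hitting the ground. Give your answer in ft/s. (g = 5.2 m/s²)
mgh = ½mv² → v = √(2gh) = √(2×5.2×80) = 28.84 m/s = 94.63 ft/s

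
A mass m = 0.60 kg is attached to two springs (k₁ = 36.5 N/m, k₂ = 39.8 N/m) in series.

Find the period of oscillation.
k_eq = k₁k₂/(k₁+k₂) = 19.04 N/m
T = 2π√(m/k_eq) = 2π√(0.6/19.04) = 1.115 s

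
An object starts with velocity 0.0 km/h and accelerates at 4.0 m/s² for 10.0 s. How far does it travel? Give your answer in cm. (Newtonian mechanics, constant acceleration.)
d = v₀t + ½at² (with unit conversion) = 20000.0 cm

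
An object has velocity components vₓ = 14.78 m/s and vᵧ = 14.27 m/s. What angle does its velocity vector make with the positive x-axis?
θ = arctan(vᵧ/vₓ) = arctan(14.27/14.78) = 43.99°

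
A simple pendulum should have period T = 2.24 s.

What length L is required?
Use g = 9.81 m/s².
T = 2π√(L/g) → L = g(T/2π)² = 9.81×(2.24/2π)² = 1.247 m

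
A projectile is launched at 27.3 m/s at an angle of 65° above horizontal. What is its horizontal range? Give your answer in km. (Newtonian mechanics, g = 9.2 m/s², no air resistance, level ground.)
R = v₀² sin(2θ) / g (with unit conversion) = 0.06206 km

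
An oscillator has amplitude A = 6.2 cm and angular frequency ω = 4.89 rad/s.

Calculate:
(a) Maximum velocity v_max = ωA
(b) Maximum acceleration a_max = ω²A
v_max = ωA = 4.89×0.062 = 0.3032 m/s
a_max = ω²A = 4.89²×0.062 = 1.483 m/s²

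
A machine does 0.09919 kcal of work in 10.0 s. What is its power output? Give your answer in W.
P = W/t = 415 J / 10 s = 41.5 W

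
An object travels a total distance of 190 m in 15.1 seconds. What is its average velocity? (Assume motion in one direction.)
v_avg = Δd / Δt = 190 / 15.1 = 12.58 m/s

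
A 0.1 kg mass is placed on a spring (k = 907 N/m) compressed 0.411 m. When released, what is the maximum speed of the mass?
½kx² = ½mv² → v = x√(k/m) = 0.411×√(907/0.1) = 39.14 m/s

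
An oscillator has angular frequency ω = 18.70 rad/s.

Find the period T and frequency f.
T = 2π/ω = 2π/18.7 = 0.336 s; f = ω/2π = 2.976 Hz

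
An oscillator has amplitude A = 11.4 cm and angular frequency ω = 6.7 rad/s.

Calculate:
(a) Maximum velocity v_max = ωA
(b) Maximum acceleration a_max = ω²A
v_max = ωA = 6.7×0.114 = 0.7638 m/s
a_max = ω²A = 6.7²×0.114 = 5.117 m/s²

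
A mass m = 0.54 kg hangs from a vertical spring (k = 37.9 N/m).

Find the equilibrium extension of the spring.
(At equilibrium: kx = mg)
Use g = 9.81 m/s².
x_eq = mg/k = 0.54×9.81/37.9 = 0.1398 m = 13.98 cm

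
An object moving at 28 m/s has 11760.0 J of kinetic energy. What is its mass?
KE = ½mv² → m = 2KE/v² = 2×11760.0/28² = 30.0 kg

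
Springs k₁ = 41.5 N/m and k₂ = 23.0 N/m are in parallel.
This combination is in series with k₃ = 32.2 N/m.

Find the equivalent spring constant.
k₁₂ = k₁ + k₂ = 64.5 N/m (parallel)
1/k_eq = 1/k₁₂ + 1/k₃ → k_eq = 21.48 N/m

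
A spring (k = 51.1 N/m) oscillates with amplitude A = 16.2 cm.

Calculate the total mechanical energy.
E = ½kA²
E = ½kA² = ½×51.1×(0.162)² = 0.6705 J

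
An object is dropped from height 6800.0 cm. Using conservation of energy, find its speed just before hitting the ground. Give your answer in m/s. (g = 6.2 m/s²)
mgh = ½mv² → v = √(2gh) = √(2×6.2×68) = 29.04 m/s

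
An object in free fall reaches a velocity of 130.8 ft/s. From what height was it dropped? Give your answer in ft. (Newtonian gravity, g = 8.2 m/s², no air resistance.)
h = v²/(2g) (with unit conversion) = 318.0 ft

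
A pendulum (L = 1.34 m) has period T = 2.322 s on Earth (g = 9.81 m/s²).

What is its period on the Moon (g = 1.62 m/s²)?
T = 2π√(L/g), so T_moon/T_earth = √(g_earth/g_moon)
T_moon = 2π√(1.34/1.62) = 5.714 s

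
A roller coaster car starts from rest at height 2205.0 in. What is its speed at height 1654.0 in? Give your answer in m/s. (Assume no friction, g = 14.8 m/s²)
mgh₁ = ½mv₂² + mgh₂ → v₂ = √(2g(h₁−h₂)) = √(2×14.8×(56.01−42.01)) = 20.35 m/s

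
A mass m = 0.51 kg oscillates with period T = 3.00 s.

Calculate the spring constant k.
T = 2π√(m/k) → k = m(2π/T)² = 0.51×(2π/3.0)² = 2.237 N/m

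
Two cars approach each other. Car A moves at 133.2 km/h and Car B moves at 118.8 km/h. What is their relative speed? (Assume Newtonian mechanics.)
v_rel = v_A + v_B = 133.2 + 118.8 = 252.0 km/h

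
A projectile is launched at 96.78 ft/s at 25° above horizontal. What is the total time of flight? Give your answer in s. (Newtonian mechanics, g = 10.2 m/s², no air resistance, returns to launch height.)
T = 2v₀sin(θ)/g (with unit conversion) = 2.444 s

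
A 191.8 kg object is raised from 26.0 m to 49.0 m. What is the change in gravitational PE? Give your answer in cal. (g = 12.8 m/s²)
ΔPE = mg(h₂ − h₁) = 191.8 kg × 12.8 m/s² × (49 − 26) m = 5.647e+04 J = 13500.0 cal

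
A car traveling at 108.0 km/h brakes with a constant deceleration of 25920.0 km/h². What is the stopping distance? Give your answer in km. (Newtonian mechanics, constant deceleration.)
d = v₀² / (2a) (with unit conversion) = 0.225 km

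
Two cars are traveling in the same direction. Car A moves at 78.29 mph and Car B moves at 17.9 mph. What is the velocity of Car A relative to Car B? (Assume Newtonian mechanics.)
v_rel = v_A - v_B = 78.29 - 17.9 = 60.39 mph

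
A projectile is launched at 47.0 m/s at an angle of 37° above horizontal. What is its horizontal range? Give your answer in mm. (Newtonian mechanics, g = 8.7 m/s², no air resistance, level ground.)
R = v₀² sin(2θ) / g (with unit conversion) = 244100.0 mm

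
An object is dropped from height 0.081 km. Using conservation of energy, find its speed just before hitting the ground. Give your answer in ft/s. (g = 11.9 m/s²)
mgh = ½mv² → v = √(2gh) = √(2×11.9×81) = 43.91 m/s = 144.1 ft/s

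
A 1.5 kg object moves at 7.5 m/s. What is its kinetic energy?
KE = ½mv² = ½×1.5×7.5² = 42.1875 J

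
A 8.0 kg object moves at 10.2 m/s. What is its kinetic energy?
KE = ½mv² = ½×8.0×10.2² = 416.16 J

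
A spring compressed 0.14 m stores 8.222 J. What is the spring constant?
PE = ½kx² → k = 2PE/x² = 2×8.222/0.14² = 839.0 N/m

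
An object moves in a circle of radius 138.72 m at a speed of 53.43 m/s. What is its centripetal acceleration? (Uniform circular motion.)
a_c = v²/r = 53.43²/138.72 = 2854.76/138.72 = 20.58 m/s²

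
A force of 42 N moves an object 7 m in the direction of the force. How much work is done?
W = Fd = 42×7 = 294.0 J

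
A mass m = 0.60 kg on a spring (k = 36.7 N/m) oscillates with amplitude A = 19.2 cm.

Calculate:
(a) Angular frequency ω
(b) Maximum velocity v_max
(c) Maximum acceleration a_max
ω = √(k/m) = √(36.7/0.6) = 7.821 rad/s
v_max = ωA = 7.821×0.192 = 1.502 m/s
a_max = ω²A = 7.821²×0.192 = 11.74 m/s²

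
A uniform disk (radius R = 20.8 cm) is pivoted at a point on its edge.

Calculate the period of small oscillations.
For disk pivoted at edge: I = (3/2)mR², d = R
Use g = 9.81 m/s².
I/m = (3/2)R² = 0.0649 m²; d = R = 0.208 m
T = 2π√((3/2)R²/(gR)) = 2π√(3R/(2g)) = 1.121 s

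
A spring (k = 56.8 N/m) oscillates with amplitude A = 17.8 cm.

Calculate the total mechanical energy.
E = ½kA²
E = ½kA² = ½×56.8×(0.178)² = 0.8998 J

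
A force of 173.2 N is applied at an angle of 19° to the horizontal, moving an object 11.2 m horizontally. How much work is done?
W = Fd cosθ = 173.2×11.2×cos(19°) = 1834.2 J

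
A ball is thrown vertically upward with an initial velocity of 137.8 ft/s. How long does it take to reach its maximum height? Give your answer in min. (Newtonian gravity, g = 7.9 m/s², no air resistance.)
t_up = v₀/g (with unit conversion) = 0.08861 min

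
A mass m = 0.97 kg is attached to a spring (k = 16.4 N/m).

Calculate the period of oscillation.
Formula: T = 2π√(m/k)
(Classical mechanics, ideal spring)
T = 2π√(m/k) = 2π√(0.97/16.4) = 1.528 s; f = 1/T = 0.6544 Hz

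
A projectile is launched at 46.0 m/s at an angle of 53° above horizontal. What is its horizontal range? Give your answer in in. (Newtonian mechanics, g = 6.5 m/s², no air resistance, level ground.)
R = v₀² sin(2θ) / g (with unit conversion) = 12320.0 in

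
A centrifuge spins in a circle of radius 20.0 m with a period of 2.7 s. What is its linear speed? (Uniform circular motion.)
v = 2πr/T = 2π×20.0/2.7 = 46.54 m/s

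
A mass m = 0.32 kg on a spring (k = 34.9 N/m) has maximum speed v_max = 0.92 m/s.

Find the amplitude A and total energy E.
½mv²_max = ½kA² → A = v_max√(m/k) = 0.92×√(0.32/34.9) = 0.08809 m = 8.809 cm
E = ½mv²_max = ½×0.32×0.92² = 0.1354 J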